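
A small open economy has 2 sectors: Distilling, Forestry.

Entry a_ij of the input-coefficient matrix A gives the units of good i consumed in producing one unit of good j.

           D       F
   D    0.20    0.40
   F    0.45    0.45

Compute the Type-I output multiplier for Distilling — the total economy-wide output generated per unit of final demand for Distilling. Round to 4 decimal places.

m_D = 3.8462

I − A =
  [   0.80    -0.40]
  [  -0.45     0.55]
det(I−A) = (0.80)(0.55) − (-0.40)(-0.45) = 0.2600
adj(I−A) = [[0.55, 0.40], [0.45, 0.80]]
(I − A)⁻¹ = adj(I−A) / det(I−A) ≈
  [   2.11538     1.53846]
  [   1.73077     3.07692]
The output multiplier for sector j is the column-j sum of the Leontief inverse (I − A)⁻¹ = adj(I−A) / det(I−A).
Column D of adj(I−A): (0.55, 0.45); det(I−A) = 0.2600.
m_D = (0.55 + 0.45) / 0.2600 = 1.00 / 0.2600 ≈ 3.8462.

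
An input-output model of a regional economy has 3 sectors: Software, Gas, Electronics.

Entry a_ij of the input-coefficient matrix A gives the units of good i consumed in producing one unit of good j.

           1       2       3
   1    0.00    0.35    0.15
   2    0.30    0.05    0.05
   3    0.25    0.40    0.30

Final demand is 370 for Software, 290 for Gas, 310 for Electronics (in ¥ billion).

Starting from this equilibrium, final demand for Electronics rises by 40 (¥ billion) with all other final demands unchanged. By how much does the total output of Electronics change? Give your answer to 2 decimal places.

Δx_3 = 65.82

I − A =
  [   1.00    -0.35    -0.15]
  [  -0.30     0.95    -0.05]
  [  -0.25    -0.40     0.70]
Cofactors of I−A, C_ij = (−1)^(i+j)·(minor ij) (rows/columns in the sector order above):
  C_11 = (0.95)(0.70) − (-0.05)(-0.40) = 0.6450
  C_12 = −[(-0.30)(0.70) − (-0.05)(-0.25)] = 0.2225
  C_13 = (-0.30)(-0.40) − (0.95)(-0.25) = 0.3575
  C_21 = −[(-0.35)(0.70) − (-0.15)(-0.40)] = 0.3050
  C_22 = (1.00)(0.70) − (-0.15)(-0.25) = 0.6625
  C_23 = −[(1.00)(-0.40) − (-0.35)(-0.25)] = 0.4875
  C_31 = (-0.35)(-0.05) − (-0.15)(0.95) = 0.1600
  C_32 = −[(1.00)(-0.05) − (-0.15)(-0.30)] = 0.0950
  C_33 = (1.00)(0.95) − (-0.35)(-0.30) = 0.8450
det(I−A) = Σ_j (I−A)_1j·C_1j = (1.00)(0.6450) + (-0.35)(0.2225) + (-0.15)(0.3575) = 0.5135
adj(I−A) = Cᵀ =
  [ 0.6450   0.3050   0.1600]
  [ 0.2225   0.6625   0.0950]
  [ 0.3575   0.4875   0.8450]
(I − A)⁻¹ = adj(I−A) / det(I−A) ≈
  [   1.2561     0.5940     0.3116]
  [   0.4333     1.2902     0.1850]
  [   0.6962     0.9494     1.6456]
Δx = (I − A)⁻¹ Δd with Δd having +40 in the Electronics component and 0 elsewhere.
So Δx_3 = L_33 · (+40), where L_33 = adj(I−A)_33 / det(I−A) = 0.8450 / 0.5135.
Δx_3 = 0.8450 × (+40) / 0.5135 = 33.80 / 0.5135 ≈ 65.82.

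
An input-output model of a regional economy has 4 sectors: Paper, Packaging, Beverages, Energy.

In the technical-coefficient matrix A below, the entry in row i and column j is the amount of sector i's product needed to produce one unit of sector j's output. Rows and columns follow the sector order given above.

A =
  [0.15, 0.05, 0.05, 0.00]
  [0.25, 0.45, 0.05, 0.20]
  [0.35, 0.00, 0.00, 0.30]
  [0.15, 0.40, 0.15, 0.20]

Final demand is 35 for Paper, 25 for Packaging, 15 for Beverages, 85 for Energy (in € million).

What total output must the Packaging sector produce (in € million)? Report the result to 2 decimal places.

I − A =
  [   0.85    -0.05    -0.05     0.00]
  [  -0.25     0.55    -0.05    -0.20]
  [  -0.35     0.00     1.00    -0.30]
  [  -0.15    -0.40    -0.15     0.80]
Compute the cofactors C_ij = (−1)^(i+j)·(3×3 minor ij) of I−A; the adjugate is their transpose:
adj(I−A) = Cᵀ =
  [ 0.329250   0.043750   0.021500   0.019000]
  [ 0.245500   0.625500   0.071000   0.183000]
  [ 0.180750   0.118250   0.294500   0.140000]
  [ 0.218375   0.343125   0.094750   0.444500]
det(I−A) = Σ_j (I−A)_1j·C_1j = (0.85)(0.329250) + (-0.05)(0.245500) + (-0.05)(0.180750) + (0.00)(0.218375) = 0.25855
(I − A)⁻¹ = adj(I−A) / det(I−A) ≈
  [   1.2734     0.1692     0.0832     0.0735]
  [   0.9495     2.4193     0.2746     0.7078]
  [   0.6991     0.4574     1.1390     0.5415]
  [   0.8446     1.3271     0.3665     1.7192]
x = (I − A)⁻¹ d = adj(I−A)·d / det(I−A), with det(I−A) = 0.25855:
  x_1 = (0.329250·35 + 0.043750·25 + 0.021500·15 + 0.019000·85) / 0.25855 = 14.555 / 0.25855 ≈ 56.29
  x_2 = (0.245500·35 + 0.625500·25 + 0.071000·15 + 0.183000·85) / 0.25855 = 40.85 / 0.25855 ≈ 158.00
  x_3 = (0.180750·35 + 0.118250·25 + 0.294500·15 + 0.140000·85) / 0.25855 = 25.60 / 0.25855 ≈ 99.01
  x_4 = (0.218375·35 + 0.343125·25 + 0.094750·15 + 0.444500·85) / 0.25855 = 55.425 / 0.25855 ≈ 214.37

x_2 = 158.00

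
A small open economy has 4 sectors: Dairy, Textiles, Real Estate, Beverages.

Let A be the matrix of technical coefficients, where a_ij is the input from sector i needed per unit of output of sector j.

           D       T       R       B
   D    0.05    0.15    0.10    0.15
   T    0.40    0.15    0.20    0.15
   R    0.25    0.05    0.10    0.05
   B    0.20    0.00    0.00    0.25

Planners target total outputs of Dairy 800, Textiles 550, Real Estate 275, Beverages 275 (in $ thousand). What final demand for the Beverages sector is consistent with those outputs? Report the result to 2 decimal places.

I − A =
  [   0.95    -0.15    -0.10    -0.15]
  [  -0.40     0.85    -0.20    -0.15]
  [  -0.25    -0.05     0.90    -0.05]
  [  -0.20     0.00     0.00     0.75]
d = (I − A) x:
  d_D = (+0.95)·800 + (-0.15)·550 + (-0.10)·275 + (-0.15)·275 = 608.75
  d_T = (-0.40)·800 + (+0.85)·550 + (-0.20)·275 + (-0.15)·275 = 51.25
  d_R = (-0.25)·800 + (-0.05)·550 + (+0.90)·275 + (-0.05)·275 = 6.25
  d_B = (-0.20)·800 + (+0.00)·550 + (+0.00)·275 + (+0.75)·275 = 46.25

d_B = 46.25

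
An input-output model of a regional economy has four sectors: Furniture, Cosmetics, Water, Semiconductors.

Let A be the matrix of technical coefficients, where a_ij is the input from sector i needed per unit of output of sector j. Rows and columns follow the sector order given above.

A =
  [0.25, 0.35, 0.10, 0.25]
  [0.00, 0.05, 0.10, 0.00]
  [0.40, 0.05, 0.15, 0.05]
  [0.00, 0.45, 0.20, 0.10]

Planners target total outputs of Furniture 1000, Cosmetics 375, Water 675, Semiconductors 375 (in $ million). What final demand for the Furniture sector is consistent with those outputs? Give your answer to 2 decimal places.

I − A =
  [   0.75    -0.35    -0.10    -0.25]
  [   0.00     0.95    -0.10     0.00]
  [  -0.40    -0.05     0.85    -0.05]
  [   0.00    -0.45    -0.20     0.90]
d = (I − A) x:
  d_F = (+0.75)·1000 + (-0.35)·375 + (-0.10)·675 + (-0.25)·375 = 457.50
  d_C = (+0.00)·1000 + (+0.95)·375 + (-0.10)·675 + (+0.00)·375 = 288.75
  d_W = (-0.40)·1000 + (-0.05)·375 + (+0.85)·675 + (-0.05)·375 = 136.25
  d_S = (+0.00)·1000 + (-0.45)·375 + (-0.20)·675 + (+0.90)·375 = 33.75

d_F = 457.50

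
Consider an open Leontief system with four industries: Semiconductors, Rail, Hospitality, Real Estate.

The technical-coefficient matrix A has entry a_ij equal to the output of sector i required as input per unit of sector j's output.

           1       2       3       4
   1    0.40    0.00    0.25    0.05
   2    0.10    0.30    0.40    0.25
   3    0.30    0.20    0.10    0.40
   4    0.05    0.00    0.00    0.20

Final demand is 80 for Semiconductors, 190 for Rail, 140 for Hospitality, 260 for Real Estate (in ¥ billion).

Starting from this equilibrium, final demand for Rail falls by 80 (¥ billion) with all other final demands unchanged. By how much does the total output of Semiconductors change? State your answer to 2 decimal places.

I − A =
  [   0.60     0.00    -0.25    -0.05]
  [  -0.10     0.70    -0.40    -0.25]
  [  -0.30    -0.20     0.90    -0.40]
  [  -0.05     0.00     0.00     0.80]
Compute the cofactors C_ij = (−1)^(i+j)·(3×3 minor ij) of I−A; the adjugate is their transpose:
adj(I−A) = Cᵀ =
  [ 0.440000   0.040000   0.140000   0.110000]
  [ 0.187250   0.364750   0.214125   0.232750]
  [ 0.200500   0.095500   0.334250   0.209500]
  [ 0.027500   0.002500   0.008750   0.272500]
det(I−A) = Σ_j (I−A)_1j·C_1j = (0.60)(0.440000) + (0.00)(0.187250) + (-0.25)(0.200500) + (-0.05)(0.027500) = 0.2125
(I − A)⁻¹ = adj(I−A) / det(I−A) ≈
  [   2.0706     0.1882     0.6588     0.5176]
  [   0.8812     1.7165     1.0076     1.0953]
  [   0.9435     0.4494     1.5729     0.9859]
  [   0.1294     0.0118     0.0412     1.2824]
Δx = (I − A)⁻¹ Δd with Δd having -80 in the Rail component and 0 elsewhere.
So Δx_1 = L_12 · (-80), where L_12 = adj(I−A)_12 / det(I−A) = 0.040000 / 0.2125.
Δx_1 = 0.040000 × (-80) / 0.2125 = -3.20 / 0.2125 ≈ -15.06.

Δx_1 = -15.06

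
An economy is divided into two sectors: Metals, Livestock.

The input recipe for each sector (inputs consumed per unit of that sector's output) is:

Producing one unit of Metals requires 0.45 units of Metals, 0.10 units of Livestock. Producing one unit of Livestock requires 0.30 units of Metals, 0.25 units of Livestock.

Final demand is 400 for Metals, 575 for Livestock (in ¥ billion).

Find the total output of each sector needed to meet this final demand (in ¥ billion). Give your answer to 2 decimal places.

x_M = 1235.29, x_L = 931.37

I − A =
  [   0.55    -0.30]
  [  -0.10     0.75]
det(I−A) = (0.55)(0.75) − (-0.30)(-0.10) = 0.3825
adj(I−A) = [[0.75, 0.30], [0.10, 0.55]]
(I − A)⁻¹ = adj(I−A) / det(I−A) ≈
  [   1.9608     0.7843]
  [   0.2614     1.4379]
x = (I − A)⁻¹ d = adj(I−A)·d / det(I−A), with det(I−A) = 0.3825:
  x_M = (0.75·400 + 0.30·575) / 0.3825 = 472.50 / 0.3825 ≈ 1235.29
  x_L = (0.10·400 + 0.55·575) / 0.3825 = 356.25 / 0.3825 ≈ 931.37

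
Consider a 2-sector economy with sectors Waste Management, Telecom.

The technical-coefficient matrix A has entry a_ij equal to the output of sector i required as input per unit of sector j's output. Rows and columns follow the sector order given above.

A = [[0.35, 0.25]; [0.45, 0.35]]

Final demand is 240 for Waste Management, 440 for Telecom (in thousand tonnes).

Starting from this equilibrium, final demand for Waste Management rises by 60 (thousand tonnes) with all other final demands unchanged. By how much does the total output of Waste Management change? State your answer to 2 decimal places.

I − A =
  [   0.65    -0.25]
  [  -0.45     0.65]
det(I−A) = (0.65)(0.65) − (-0.25)(-0.45) = 0.3100
adj(I−A) = [[0.65, 0.25], [0.45, 0.65]]
(I − A)⁻¹ = adj(I−A) / det(I−A) ≈
  [   2.0968     0.8065]
  [   1.4516     2.0968]
Δx = (I − A)⁻¹ Δd with Δd having +60 in the Waste Management component and 0 elsewhere.
So Δx_W = L_WW · (+60), where L_WW = adj(I−A)_WW / det(I−A) = 0.65 / 0.3100.
Δx_W = 0.65 × (+60) / 0.3100 = 39.00 / 0.3100 ≈ 125.81.

Δx_W = 125.81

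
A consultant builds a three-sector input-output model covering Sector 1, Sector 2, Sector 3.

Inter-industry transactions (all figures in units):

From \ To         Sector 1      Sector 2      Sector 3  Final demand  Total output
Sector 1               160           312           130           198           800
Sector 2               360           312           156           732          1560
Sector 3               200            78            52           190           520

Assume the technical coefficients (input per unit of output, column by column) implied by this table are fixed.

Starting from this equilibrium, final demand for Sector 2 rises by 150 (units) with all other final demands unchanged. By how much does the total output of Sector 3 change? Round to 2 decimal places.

Technical coefficients a_ij = z_ij / X_j:
  a_11 = 160/800 = 0.20, a_21 = 360/800 = 0.45, a_31 = 200/800 = 0.25
  a_12 = 312/1560 = 0.20, a_22 = 312/1560 = 0.20, a_32 = 78/1560 = 0.05
  a_13 = 130/520 = 0.25, a_23 = 156/520 = 0.30, a_33 = 52/520 = 0.10
I − A =
  [   0.80    -0.20    -0.25]
  [  -0.45     0.80    -0.30]
  [  -0.25    -0.05     0.90]
Cofactors of I−A, C_ij = (−1)^(i+j)·(minor ij) (rows/columns in the sector order above):
  C_11 = (0.80)(0.90) − (-0.30)(-0.05) = 0.7050
  C_12 = −[(-0.45)(0.90) − (-0.30)(-0.25)] = 0.4800
  C_13 = (-0.45)(-0.05) − (0.80)(-0.25) = 0.2225
  C_21 = −[(-0.20)(0.90) − (-0.25)(-0.05)] = 0.1925
  C_22 = (0.80)(0.90) − (-0.25)(-0.25) = 0.6575
  C_23 = −[(0.80)(-0.05) − (-0.20)(-0.25)] = 0.0900
  C_31 = (-0.20)(-0.30) − (-0.25)(0.80) = 0.2600
  C_32 = −[(0.80)(-0.30) − (-0.25)(-0.45)] = 0.3525
  C_33 = (0.80)(0.80) − (-0.20)(-0.45) = 0.5500
det(I−A) = Σ_j (I−A)_1j·C_1j = (0.80)(0.7050) + (-0.20)(0.4800) + (-0.25)(0.2225) = 0.412375
adj(I−A) = Cᵀ =
  [ 0.7050   0.1925   0.2600]
  [ 0.4800   0.6575   0.3525]
  [ 0.2225   0.0900   0.5500]
(I − A)⁻¹ = adj(I−A) / det(I−A) ≈
  [   1.7096     0.4668     0.6305]
  [   1.1640     1.5944     0.8548]
  [   0.5396     0.2182     1.3337]
Δx = (I − A)⁻¹ Δd with Δd having +150 in the Sector 2 component and 0 elsewhere.
So Δx_3 = L_32 · (+150), where L_32 = adj(I−A)_32 / det(I−A) = 0.0900 / 0.412375.
Δx_3 = 0.0900 × (+150) / 0.412375 = 13.50 / 0.412375 ≈ 32.74.

Δx_3 = 32.74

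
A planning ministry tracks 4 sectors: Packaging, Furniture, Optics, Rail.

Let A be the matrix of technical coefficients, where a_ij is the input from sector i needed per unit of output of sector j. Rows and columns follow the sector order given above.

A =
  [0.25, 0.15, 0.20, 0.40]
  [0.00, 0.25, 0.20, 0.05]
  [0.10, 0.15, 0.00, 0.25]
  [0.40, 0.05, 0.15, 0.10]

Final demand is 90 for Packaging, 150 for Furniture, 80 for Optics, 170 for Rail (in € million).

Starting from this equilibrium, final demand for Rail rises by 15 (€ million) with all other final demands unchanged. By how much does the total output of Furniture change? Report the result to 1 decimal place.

I − A =
  [   0.75    -0.15    -0.20    -0.40]
  [   0.00     0.75    -0.20    -0.05]
  [  -0.10    -0.15     1.00    -0.25]
  [  -0.40    -0.05    -0.15     0.90]
Compute the cofactors C_ij = (−1)^(i+j)·(3×3 minor ij) of I−A; the adjugate is their transpose:
adj(I−A) = Cᵀ =
  [ 0.613750   0.187875   0.211625   0.342000]
  [ 0.058750   0.442875   0.112625   0.082000]
  [ 0.145250   0.117125   0.381375   0.177000]
  [ 0.300250   0.127625   0.163875   0.522000]
det(I−A) = Σ_j (I−A)_1j·C_1j = (0.75)(0.613750) + (-0.15)(0.058750) + (-0.20)(0.145250) + (-0.40)(0.300250) = 0.30235
(I − A)⁻¹ = adj(I−A) / det(I−A) ≈
  [   2.0299     0.6214     0.6999     1.1311]
  [   0.1943     1.4648     0.3725     0.2712]
  [   0.4804     0.3874     1.2614     0.5854]
  [   0.9931     0.4221     0.5420     1.7265]
Δx = (I − A)⁻¹ Δd with Δd having +15 in the Rail component and 0 elsewhere.
So Δx_2 = L_24 · (+15), where L_24 = adj(I−A)_24 / det(I−A) = 0.082000 / 0.30235.
Δx_2 = 0.082000 × (+15) / 0.30235 = 1.23 / 0.30235 ≈ 4.1.

Δx_2 = 4.1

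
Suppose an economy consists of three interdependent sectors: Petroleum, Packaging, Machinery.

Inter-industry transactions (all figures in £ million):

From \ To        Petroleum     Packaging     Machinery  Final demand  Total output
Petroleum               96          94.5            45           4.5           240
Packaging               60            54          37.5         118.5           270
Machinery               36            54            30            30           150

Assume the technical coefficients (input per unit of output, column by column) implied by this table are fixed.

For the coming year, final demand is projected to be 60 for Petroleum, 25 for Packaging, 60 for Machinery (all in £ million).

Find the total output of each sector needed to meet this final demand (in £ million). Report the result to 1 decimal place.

x_1 = 289.0, x_2 = 175.7, x_3 = 173.1

Technical coefficients a_ij = z_ij / X_j:
  a_11 = 96/240 = 0.40, a_21 = 60/240 = 0.25, a_31 = 36/240 = 0.15
  a_12 = 94.5/270 = 0.35, a_22 = 54/270 = 0.20, a_32 = 54/270 = 0.20
  a_13 = 45/150 = 0.30, a_23 = 37.5/150 = 0.25, a_33 = 30/150 = 0.20
I − A =
  [   0.60    -0.35    -0.30]
  [  -0.25     0.80    -0.25]
  [  -0.15    -0.20     0.80]
Cofactors of I−A, C_ij = (−1)^(i+j)·(minor ij) (rows/columns in the sector order above):
  C_11 = (0.80)(0.80) − (-0.25)(-0.20) = 0.5900
  C_12 = −[(-0.25)(0.80) − (-0.25)(-0.15)] = 0.2375
  C_13 = (-0.25)(-0.20) − (0.80)(-0.15) = 0.1700
  C_21 = −[(-0.35)(0.80) − (-0.30)(-0.20)] = 0.3400
  C_22 = (0.60)(0.80) − (-0.30)(-0.15) = 0.4350
  C_23 = −[(0.60)(-0.20) − (-0.35)(-0.15)] = 0.1725
  C_31 = (-0.35)(-0.25) − (-0.30)(0.80) = 0.3275
  C_32 = −[(0.60)(-0.25) − (-0.30)(-0.25)] = 0.2250
  C_33 = (0.60)(0.80) − (-0.35)(-0.25) = 0.3925
det(I−A) = Σ_j (I−A)_1j·C_1j = (0.60)(0.5900) + (-0.35)(0.2375) + (-0.30)(0.1700) = 0.219875
adj(I−A) = Cᵀ =
  [ 0.5900   0.3400   0.3275]
  [ 0.2375   0.4350   0.2250]
  [ 0.1700   0.1725   0.3925]
(I − A)⁻¹ = adj(I−A) / det(I−A) ≈
  [   2.6833     1.5463     1.4895]
  [   1.0802     1.9784     1.0233]
  [   0.7732     0.7845     1.7851]
x = (I − A)⁻¹ d = adj(I−A)·d / det(I−A), with det(I−A) = 0.219875:
  x_1 = (0.5900·60 + 0.3400·25 + 0.3275·60) / 0.219875 = 63.55 / 0.219875 ≈ 289.0
  x_2 = (0.2375·60 + 0.4350·25 + 0.2250·60) / 0.219875 = 38.625 / 0.219875 ≈ 175.7
  x_3 = (0.1700·60 + 0.1725·25 + 0.3925·60) / 0.219875 = 38.0625 / 0.219875 ≈ 173.1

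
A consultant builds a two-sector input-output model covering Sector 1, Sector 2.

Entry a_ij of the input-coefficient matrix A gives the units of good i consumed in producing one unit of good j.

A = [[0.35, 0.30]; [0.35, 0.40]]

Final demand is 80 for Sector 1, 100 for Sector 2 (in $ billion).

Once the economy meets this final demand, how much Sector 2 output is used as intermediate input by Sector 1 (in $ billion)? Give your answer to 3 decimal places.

z_21 = 95.789

I − A =
  [   0.65    -0.30]
  [  -0.35     0.60]
det(I−A) = (0.65)(0.60) − (-0.30)(-0.35) = 0.2850
adj(I−A) = [[0.60, 0.30], [0.35, 0.65]]
(I − A)⁻¹ = adj(I−A) / det(I−A) ≈
  [   2.1053     1.0526]
  [   1.2281     2.2807]
First solve x = (I − A)⁻¹ d = adj(I−A)·d / det(I−A); in particular x_1 = (0.60·80 + 0.30·100) / 0.2850 = 78.00 / 0.2850 ≈ 273.68421.
Intermediate flow from 2 to 1: z_21 = a_21 · x_1 = 0.35 × 78.00 / 0.2850 = 27.30 / 0.2850 ≈ 95.789.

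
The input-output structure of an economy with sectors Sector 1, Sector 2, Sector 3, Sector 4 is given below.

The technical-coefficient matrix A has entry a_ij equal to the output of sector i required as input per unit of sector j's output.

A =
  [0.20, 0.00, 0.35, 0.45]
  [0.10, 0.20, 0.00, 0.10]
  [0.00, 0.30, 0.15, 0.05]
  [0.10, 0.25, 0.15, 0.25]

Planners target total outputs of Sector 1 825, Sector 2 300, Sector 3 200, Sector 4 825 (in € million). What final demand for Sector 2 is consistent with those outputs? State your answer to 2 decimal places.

d_2 = 75.00

I − A =
  [   0.80     0.00    -0.35    -0.45]
  [  -0.10     0.80     0.00    -0.10]
  [   0.00    -0.30     0.85    -0.05]
  [  -0.10    -0.25    -0.15     0.75]
d = (I − A) x:
  d_1 = (+0.80)·825 + (+0.00)·300 + (-0.35)·200 + (-0.45)·825 = 218.75
  d_2 = (-0.10)·825 + (+0.80)·300 + (+0.00)·200 + (-0.10)·825 = 75.00
  d_3 = (+0.00)·825 + (-0.30)·300 + (+0.85)·200 + (-0.05)·825 = 38.75
  d_4 = (-0.10)·825 + (-0.25)·300 + (-0.15)·200 + (+0.75)·825 = 431.25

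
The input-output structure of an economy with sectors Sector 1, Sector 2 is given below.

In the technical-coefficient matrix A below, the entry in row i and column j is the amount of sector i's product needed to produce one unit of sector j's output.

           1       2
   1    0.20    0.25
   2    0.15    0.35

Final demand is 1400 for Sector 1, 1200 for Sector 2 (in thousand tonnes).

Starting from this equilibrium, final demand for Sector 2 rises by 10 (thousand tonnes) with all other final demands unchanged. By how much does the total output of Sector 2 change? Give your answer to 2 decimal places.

I − A =
  [   0.80    -0.25]
  [  -0.15     0.65]
det(I−A) = (0.80)(0.65) − (-0.25)(-0.15) = 0.4825
adj(I−A) = [[0.65, 0.25], [0.15, 0.80]]
(I − A)⁻¹ = adj(I−A) / det(I−A) ≈
  [   1.3472     0.5181]
  [   0.3109     1.6580]
Δx = (I − A)⁻¹ Δd with Δd having +10 in the Sector 2 component and 0 elsewhere.
So Δx_2 = L_22 · (+10), where L_22 = adj(I−A)_22 / det(I−A) = 0.80 / 0.4825.
Δx_2 = 0.80 × (+10) / 0.4825 = 8.00 / 0.4825 ≈ 16.58.

Δx_2 = 16.58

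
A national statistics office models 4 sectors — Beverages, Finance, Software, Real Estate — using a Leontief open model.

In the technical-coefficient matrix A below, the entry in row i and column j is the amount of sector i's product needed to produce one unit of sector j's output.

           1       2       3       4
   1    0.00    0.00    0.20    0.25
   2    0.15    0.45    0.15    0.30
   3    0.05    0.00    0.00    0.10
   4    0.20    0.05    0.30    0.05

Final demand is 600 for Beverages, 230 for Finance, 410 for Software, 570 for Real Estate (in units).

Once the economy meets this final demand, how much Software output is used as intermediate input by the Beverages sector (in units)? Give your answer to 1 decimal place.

z_31 = 48.9

I − A =
  [   1.00     0.00    -0.20    -0.25]
  [  -0.15     0.55    -0.15    -0.30]
  [  -0.05     0.00     1.00    -0.10]
  [  -0.20    -0.05    -0.30     0.95]
Compute the cofactors C_ij = (−1)^(i+j)·(3×3 minor ij) of I−A; the adjugate is their transpose:
adj(I−A) = Cᵀ =
  [ 0.490250   0.013500   0.144625   0.148500]
  [ 0.212625   0.852750   0.276750   0.354375]
  [ 0.037125   0.005625   0.478125   0.061875]
  [ 0.126125   0.049500   0.196000   0.544500]
det(I−A) = Σ_j (I−A)_1j·C_1j = (1.00)(0.490250) + (0.00)(0.212625) + (-0.20)(0.037125) + (-0.25)(0.126125) = 0.45129375
(I − A)⁻¹ = adj(I−A) / det(I−A) ≈
  [   1.0863     0.0299     0.3205     0.3291]
  [   0.4711     1.8896     0.6132     0.7852]
  [   0.0823     0.0125     1.0595     0.1371]
  [   0.2795     0.1097     0.4343     1.2065]
First solve x = (I − A)⁻¹ d = adj(I−A)·d / det(I−A); in particular x_1 = (0.490250·600 + 0.013500·230 + 0.144625·410 + 0.148500·570) / 0.45129375 = 441.19625 / 0.45129375 ≈ 977.625.
Intermediate flow from 3 to 1: z_31 = a_31 · x_1 = 0.05 × 441.19625 / 0.45129375 = 22.0598125 / 0.45129375 ≈ 48.9.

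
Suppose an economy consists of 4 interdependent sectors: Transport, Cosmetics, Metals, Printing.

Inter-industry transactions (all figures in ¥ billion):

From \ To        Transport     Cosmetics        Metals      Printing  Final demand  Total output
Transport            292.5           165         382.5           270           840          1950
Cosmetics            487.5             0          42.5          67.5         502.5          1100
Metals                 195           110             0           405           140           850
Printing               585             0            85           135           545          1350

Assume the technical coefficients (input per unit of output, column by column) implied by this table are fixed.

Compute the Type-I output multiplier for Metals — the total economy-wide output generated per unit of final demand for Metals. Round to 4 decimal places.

Technical coefficients a_ij = z_ij / X_j:
  a_TT = 292.5/1950 = 0.15, a_CT = 487.5/1950 = 0.25, a_MT = 195/1950 = 0.10, a_PT = 585/1950 = 0.30
  a_TC = 165/1100 = 0.15, a_CC = 0/1100 = 0.00, a_MC = 110/1100 = 0.10, a_PC = 0/1100 = 0.00
  a_TM = 382.5/850 = 0.45, a_CM = 42.5/850 = 0.05, a_MM = 0/850 = 0.00, a_PM = 85/850 = 0.10
  a_TP = 270/1350 = 0.20, a_CP = 67.5/1350 = 0.05, a_MP = 405/1350 = 0.30, a_PP = 135/1350 = 0.10
I − A =
  [   0.85    -0.15    -0.45    -0.20]
  [  -0.25     1.00    -0.05    -0.05]
  [  -0.10    -0.10     1.00    -0.30]
  [  -0.30     0.00    -0.10     0.90]
Compute the cofactors C_ij = (−1)^(i+j)·(3×3 minor ij) of I−A; the adjugate is their transpose:
adj(I−A) = Cᵀ =
  [ 0.86500   0.17300   0.43250   0.34600]
  [ 0.24200   0.59650   0.15250   0.13775]
  [ 0.20400   0.09750   0.66900   0.27375]
  [ 0.31100   0.06850   0.21850   0.75125]
det(I−A) = Σ_j (I−A)_1j·C_1j = (0.85)(0.86500) + (-0.15)(0.24200) + (-0.45)(0.20400) + (-0.20)(0.31100) = 0.54495
(I − A)⁻¹ = adj(I−A) / det(I−A) ≈
  [   1.58730     0.31746     0.79365     0.63492]
  [   0.44408     1.09460     0.27984     0.25278]
  [   0.37435     0.17892     1.22764     0.50234]
  [   0.57069     0.12570     0.40095     1.37857]
The output multiplier for sector j is the column-j sum of the Leontief inverse (I − A)⁻¹ = adj(I−A) / det(I−A).
Column M of adj(I−A): (0.43250, 0.15250, 0.66900, 0.21850); det(I−A) = 0.54495.
m_M = (0.43250 + 0.15250 + 0.66900 + 0.21850) / 0.54495 = 1.4725 / 0.54495 ≈ 2.7021.

m_M = 2.7021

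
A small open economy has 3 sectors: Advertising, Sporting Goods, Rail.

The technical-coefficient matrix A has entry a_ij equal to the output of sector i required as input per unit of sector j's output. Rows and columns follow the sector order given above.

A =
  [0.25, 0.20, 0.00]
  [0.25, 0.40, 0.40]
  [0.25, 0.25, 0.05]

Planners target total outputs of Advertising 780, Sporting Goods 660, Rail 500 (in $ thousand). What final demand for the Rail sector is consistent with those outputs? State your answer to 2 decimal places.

d_R = 115.00

I − A =
  [   0.75    -0.20     0.00]
  [  -0.25     0.60    -0.40]
  [  -0.25    -0.25     0.95]
d = (I − A) x:
  d_A = (+0.75)·780 + (-0.20)·660 + (+0.00)·500 = 453.00
  d_S = (-0.25)·780 + (+0.60)·660 + (-0.40)·500 = 1.00
  d_R = (-0.25)·780 + (-0.25)·660 + (+0.95)·500 = 115.00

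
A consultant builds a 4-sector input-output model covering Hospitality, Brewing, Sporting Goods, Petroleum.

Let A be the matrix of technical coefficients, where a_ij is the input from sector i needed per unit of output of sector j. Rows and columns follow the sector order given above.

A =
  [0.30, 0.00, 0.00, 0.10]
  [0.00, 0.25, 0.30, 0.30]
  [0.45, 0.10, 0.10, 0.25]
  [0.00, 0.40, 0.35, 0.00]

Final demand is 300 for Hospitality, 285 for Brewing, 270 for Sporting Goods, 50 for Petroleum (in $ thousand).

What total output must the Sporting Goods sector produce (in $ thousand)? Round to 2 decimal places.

I − A =
  [   0.70     0.00     0.00    -0.10]
  [   0.00     0.75    -0.30    -0.30]
  [  -0.45    -0.10     0.90    -0.25]
  [   0.00    -0.40    -0.35     1.00]
Compute the cofactors C_ij = (−1)^(i+j)·(3×3 minor ij) of I−A; the adjugate is their transpose:
adj(I−A) = Cᵀ =
  [ 0.430875   0.039500   0.038250   0.064500]
  [ 0.182250   0.553000   0.283500   0.255000]
  [ 0.283500   0.158000   0.441000   0.186000]
  [ 0.172125   0.276500   0.267750   0.451500]
det(I−A) = Σ_j (I−A)_1j·C_1j = (0.70)(0.430875) + (0.00)(0.182250) + (0.00)(0.283500) + (-0.10)(0.172125) = 0.2844
(I − A)⁻¹ = adj(I−A) / det(I−A) ≈
  [   1.5150     0.1389     0.1345     0.2268]
  [   0.6408     1.9444     0.9968     0.8966]
  [   0.9968     0.5556     1.5506     0.6540]
  [   0.6052     0.9722     0.9415     1.5876]
x = (I − A)⁻¹ d = adj(I−A)·d / det(I−A), with det(I−A) = 0.2844:
  x_H = (0.430875·300 + 0.039500·285 + 0.038250·270 + 0.064500·50) / 0.2844 = 154.0725 / 0.2844 ≈ 541.75
  x_B = (0.182250·300 + 0.553000·285 + 0.283500·270 + 0.255000·50) / 0.2844 = 301.575 / 0.2844 ≈ 1060.39
  x_S = (0.283500·300 + 0.158000·285 + 0.441000·270 + 0.186000·50) / 0.2844 = 258.45 / 0.2844 ≈ 908.76
  x_P = (0.172125·300 + 0.276500·285 + 0.267750·270 + 0.451500·50) / 0.2844 = 225.3075 / 0.2844 ≈ 792.22

x_S = 908.76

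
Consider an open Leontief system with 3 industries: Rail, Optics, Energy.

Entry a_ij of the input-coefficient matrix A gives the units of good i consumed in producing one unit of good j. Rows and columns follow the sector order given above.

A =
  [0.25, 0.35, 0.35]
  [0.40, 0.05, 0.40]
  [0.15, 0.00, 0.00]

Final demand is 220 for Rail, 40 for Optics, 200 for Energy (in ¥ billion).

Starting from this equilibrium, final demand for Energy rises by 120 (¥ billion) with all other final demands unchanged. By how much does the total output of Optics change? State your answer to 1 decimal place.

I − A =
  [   0.75    -0.35    -0.35]
  [  -0.40     0.95    -0.40]
  [  -0.15     0.00     1.00]
Cofactors of I−A, C_ij = (−1)^(i+j)·(minor ij) (rows/columns in the sector order above):
  C_11 = (0.95)(1.00) − (-0.40)(0.00) = 0.9500
  C_12 = −[(-0.40)(1.00) − (-0.40)(-0.15)] = 0.4600
  C_13 = (-0.40)(0.00) − (0.95)(-0.15) = 0.1425
  C_21 = −[(-0.35)(1.00) − (-0.35)(0.00)] = 0.3500
  C_22 = (0.75)(1.00) − (-0.35)(-0.15) = 0.6975
  C_23 = −[(0.75)(0.00) − (-0.35)(-0.15)] = 0.0525
  C_31 = (-0.35)(-0.40) − (-0.35)(0.95) = 0.4725
  C_32 = −[(0.75)(-0.40) − (-0.35)(-0.40)] = 0.4400
  C_33 = (0.75)(0.95) − (-0.35)(-0.40) = 0.5725
det(I−A) = Σ_j (I−A)_1j·C_1j = (0.75)(0.9500) + (-0.35)(0.4600) + (-0.35)(0.1425) = 0.501625
adj(I−A) = Cᵀ =
  [ 0.9500   0.3500   0.4725]
  [ 0.4600   0.6975   0.4400]
  [ 0.1425   0.0525   0.5725]
(I − A)⁻¹ = adj(I−A) / det(I−A) ≈
  [   1.8938     0.6977     0.9419]
  [   0.9170     1.3905     0.8771]
  [   0.2841     0.1047     1.1413]
Δx = (I − A)⁻¹ Δd with Δd having +120 in the Energy component and 0 elsewhere.
So Δx_2 = L_23 · (+120), where L_23 = adj(I−A)_23 / det(I−A) = 0.4400 / 0.501625.
Δx_2 = 0.4400 × (+120) / 0.501625 = 52.80 / 0.501625 ≈ 105.3.

Δx_2 = 105.3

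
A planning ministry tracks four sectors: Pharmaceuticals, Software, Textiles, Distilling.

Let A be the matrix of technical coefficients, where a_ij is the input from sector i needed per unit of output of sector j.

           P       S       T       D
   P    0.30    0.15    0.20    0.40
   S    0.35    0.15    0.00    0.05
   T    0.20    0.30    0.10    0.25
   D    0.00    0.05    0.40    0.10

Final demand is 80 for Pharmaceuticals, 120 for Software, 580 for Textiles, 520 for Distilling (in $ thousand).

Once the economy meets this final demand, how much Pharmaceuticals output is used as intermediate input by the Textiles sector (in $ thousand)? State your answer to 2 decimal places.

I − A =
  [   0.70    -0.15    -0.20    -0.40]
  [  -0.35     0.85     0.00    -0.05]
  [  -0.20    -0.30     0.90    -0.25]
  [   0.00    -0.05    -0.40     0.90]
Compute the cofactors C_ij = (−1)^(i+j)·(3×3 minor ij) of I−A; the adjugate is their transpose:
adj(I−A) = Cᵀ =
  [ 0.595250   0.229000   0.291500   0.358250]
  [ 0.252500   0.429000   0.133000   0.173000]
  [ 0.251375   0.228750   0.479500   0.257625]
  [ 0.125750   0.125500   0.220500   0.433250]
det(I−A) = Σ_j (I−A)_1j·C_1j = (0.70)(0.595250) + (-0.15)(0.252500) + (-0.20)(0.251375) + (-0.40)(0.125750) = 0.278225
(I − A)⁻¹ = adj(I−A) / det(I−A) ≈
  [   2.1395     0.8231     1.0477     1.2876]
  [   0.9075     1.5419     0.4780     0.6218]
  [   0.9035     0.8222     1.7234     0.9260]
  [   0.4520     0.4511     0.7925     1.5572]
First solve x = (I − A)⁻¹ d = adj(I−A)·d / det(I−A); in particular x_T = (0.251375·80 + 0.228750·120 + 0.479500·580 + 0.257625·520) / 0.278225 = 459.635 / 0.278225 ≈ 1652.0262.
Intermediate flow from P to T: z_PT = a_PT · x_T = 0.20 × 459.635 / 0.278225 = 91.927 / 0.278225 ≈ 330.41.

z_PT = 330.41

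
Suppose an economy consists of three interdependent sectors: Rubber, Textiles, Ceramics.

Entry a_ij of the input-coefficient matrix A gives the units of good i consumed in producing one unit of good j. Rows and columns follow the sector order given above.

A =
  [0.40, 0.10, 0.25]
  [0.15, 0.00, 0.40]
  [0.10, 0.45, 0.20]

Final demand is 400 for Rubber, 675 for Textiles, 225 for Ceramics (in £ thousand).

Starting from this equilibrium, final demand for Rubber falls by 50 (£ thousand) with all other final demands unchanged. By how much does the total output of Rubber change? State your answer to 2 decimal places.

I − A =
  [   0.60    -0.10    -0.25]
  [  -0.15     1.00    -0.40]
  [  -0.10    -0.45     0.80]
Cofactors of I−A, C_ij = (−1)^(i+j)·(minor ij) (rows/columns in the sector order above):
  C_11 = (1.00)(0.80) − (-0.40)(-0.45) = 0.6200
  C_12 = −[(-0.15)(0.80) − (-0.40)(-0.10)] = 0.1600
  C_13 = (-0.15)(-0.45) − (1.00)(-0.10) = 0.1675
  C_21 = −[(-0.10)(0.80) − (-0.25)(-0.45)] = 0.1925
  C_22 = (0.60)(0.80) − (-0.25)(-0.10) = 0.4550
  C_23 = −[(0.60)(-0.45) − (-0.10)(-0.10)] = 0.2800
  C_31 = (-0.10)(-0.40) − (-0.25)(1.00) = 0.2900
  C_32 = −[(0.60)(-0.40) − (-0.25)(-0.15)] = 0.2775
  C_33 = (0.60)(1.00) − (-0.10)(-0.15) = 0.5850
det(I−A) = Σ_j (I−A)_1j·C_1j = (0.60)(0.6200) + (-0.10)(0.1600) + (-0.25)(0.1675) = 0.314125
adj(I−A) = Cᵀ =
  [ 0.6200   0.1925   0.2900]
  [ 0.1600   0.4550   0.2775]
  [ 0.1675   0.2800   0.5850]
(I − A)⁻¹ = adj(I−A) / det(I−A) ≈
  [   1.9737     0.6128     0.9232]
  [   0.5094     1.4485     0.8834]
  [   0.5332     0.8914     1.8623]
Δx = (I − A)⁻¹ Δd with Δd having -50 in the Rubber component and 0 elsewhere.
So Δx_R = L_RR · (-50), where L_RR = adj(I−A)_RR / det(I−A) = 0.6200 / 0.314125.
Δx_R = 0.6200 × (-50) / 0.314125 = -31.00 / 0.314125 ≈ -98.69.

Δx_R = -98.69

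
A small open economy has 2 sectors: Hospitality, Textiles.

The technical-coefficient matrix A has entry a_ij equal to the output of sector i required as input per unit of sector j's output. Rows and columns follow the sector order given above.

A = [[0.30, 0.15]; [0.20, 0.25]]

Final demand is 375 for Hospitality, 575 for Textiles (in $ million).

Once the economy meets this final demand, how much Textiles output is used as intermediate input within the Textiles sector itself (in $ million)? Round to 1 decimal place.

I − A =
  [   0.70    -0.15]
  [  -0.20     0.75]
det(I−A) = (0.70)(0.75) − (-0.15)(-0.20) = 0.4950
adj(I−A) = [[0.75, 0.15], [0.20, 0.70]]
(I − A)⁻¹ = adj(I−A) / det(I−A) ≈
  [   1.5152     0.3030]
  [   0.4040     1.4141]
First solve x = (I − A)⁻¹ d = adj(I−A)·d / det(I−A); in particular x_T = (0.20·375 + 0.70·575) / 0.4950 = 477.50 / 0.4950 ≈ 964.646.
Intermediate flow from T to T: z_TT = a_TT · x_T = 0.25 × 477.50 / 0.4950 = 119.375 / 0.4950 ≈ 241.2.

z_TT = 241.2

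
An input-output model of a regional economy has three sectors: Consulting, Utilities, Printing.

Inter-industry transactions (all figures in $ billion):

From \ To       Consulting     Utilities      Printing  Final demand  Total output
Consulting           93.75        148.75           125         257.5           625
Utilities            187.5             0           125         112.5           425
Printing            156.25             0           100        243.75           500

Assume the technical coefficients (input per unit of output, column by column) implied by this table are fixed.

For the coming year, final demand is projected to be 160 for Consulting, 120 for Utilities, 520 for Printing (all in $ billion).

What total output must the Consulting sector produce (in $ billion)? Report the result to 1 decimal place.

Technical coefficients a_ij = z_ij / X_j:
  a_11 = 93.75/625 = 0.15, a_21 = 187.5/625 = 0.30, a_31 = 156.25/625 = 0.25
  a_12 = 148.75/425 = 0.35, a_22 = 0/425 = 0.00, a_32 = 0/425 = 0.00
  a_13 = 125/500 = 0.25, a_23 = 125/500 = 0.25, a_33 = 100/500 = 0.20
I − A =
  [   0.85    -0.35    -0.25]
  [  -0.30     1.00    -0.25]
  [  -0.25     0.00     0.80]
Cofactors of I−A, C_ij = (−1)^(i+j)·(minor ij) (rows/columns in the sector order above):
  C_11 = (1.00)(0.80) − (-0.25)(0.00) = 0.8000
  C_12 = −[(-0.30)(0.80) − (-0.25)(-0.25)] = 0.3025
  C_13 = (-0.30)(0.00) − (1.00)(-0.25) = 0.2500
  C_21 = −[(-0.35)(0.80) − (-0.25)(0.00)] = 0.2800
  C_22 = (0.85)(0.80) − (-0.25)(-0.25) = 0.6175
  C_23 = −[(0.85)(0.00) − (-0.35)(-0.25)] = 0.0875
  C_31 = (-0.35)(-0.25) − (-0.25)(1.00) = 0.3375
  C_32 = −[(0.85)(-0.25) − (-0.25)(-0.30)] = 0.2875
  C_33 = (0.85)(1.00) − (-0.35)(-0.30) = 0.7450
det(I−A) = Σ_j (I−A)_1j·C_1j = (0.85)(0.8000) + (-0.35)(0.3025) + (-0.25)(0.2500) = 0.511625
adj(I−A) = Cᵀ =
  [ 0.8000   0.2800   0.3375]
  [ 0.3025   0.6175   0.2875]
  [ 0.2500   0.0875   0.7450]
(I − A)⁻¹ = adj(I−A) / det(I−A) ≈
  [   1.5636     0.5473     0.6597]
  [   0.5913     1.2069     0.5619]
  [   0.4886     0.1710     1.4561]
x = (I − A)⁻¹ d = adj(I−A)·d / det(I−A), with det(I−A) = 0.511625:
  x_1 = (0.8000·160 + 0.2800·120 + 0.3375·520) / 0.511625 = 337.10 / 0.511625 ≈ 658.9
  x_2 = (0.3025·160 + 0.6175·120 + 0.2875·520) / 0.511625 = 272.00 / 0.511625 ≈ 531.6
  x_3 = (0.2500·160 + 0.0875·120 + 0.7450·520) / 0.511625 = 437.90 / 0.511625 ≈ 855.9

x_1 = 658.9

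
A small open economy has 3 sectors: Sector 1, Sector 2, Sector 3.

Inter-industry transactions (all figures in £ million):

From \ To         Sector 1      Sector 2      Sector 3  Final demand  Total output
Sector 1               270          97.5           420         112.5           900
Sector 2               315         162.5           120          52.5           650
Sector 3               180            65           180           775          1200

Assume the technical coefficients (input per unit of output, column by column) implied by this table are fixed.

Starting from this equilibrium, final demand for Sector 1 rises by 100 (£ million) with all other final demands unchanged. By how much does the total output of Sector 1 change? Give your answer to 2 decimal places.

Technical coefficients a_ij = z_ij / X_j:
  a_11 = 270/900 = 0.30, a_21 = 315/900 = 0.35, a_31 = 180/900 = 0.20
  a_12 = 97.5/650 = 0.15, a_22 = 162.5/650 = 0.25, a_32 = 65/650 = 0.10
  a_13 = 420/1200 = 0.35, a_23 = 120/1200 = 0.10, a_33 = 180/1200 = 0.15
I − A =
  [   0.70    -0.15    -0.35]
  [  -0.35     0.75    -0.10]
  [  -0.20    -0.10     0.85]
Cofactors of I−A, C_ij = (−1)^(i+j)·(minor ij) (rows/columns in the sector order above):
  C_11 = (0.75)(0.85) − (-0.10)(-0.10) = 0.6275
  C_12 = −[(-0.35)(0.85) − (-0.10)(-0.20)] = 0.3175
  C_13 = (-0.35)(-0.10) − (0.75)(-0.20) = 0.1850
  C_21 = −[(-0.15)(0.85) − (-0.35)(-0.10)] = 0.1625
  C_22 = (0.70)(0.85) − (-0.35)(-0.20) = 0.5250
  C_23 = −[(0.70)(-0.10) − (-0.15)(-0.20)] = 0.1000
  C_31 = (-0.15)(-0.10) − (-0.35)(0.75) = 0.2775
  C_32 = −[(0.70)(-0.10) − (-0.35)(-0.35)] = 0.1925
  C_33 = (0.70)(0.75) − (-0.15)(-0.35) = 0.4725
det(I−A) = Σ_j (I−A)_1j·C_1j = (0.70)(0.6275) + (-0.15)(0.3175) + (-0.35)(0.1850) = 0.326875
adj(I−A) = Cᵀ =
  [ 0.6275   0.1625   0.2775]
  [ 0.3175   0.5250   0.1925]
  [ 0.1850   0.1000   0.4725]
(I − A)⁻¹ = adj(I−A) / det(I−A) ≈
  [   1.9197     0.4971     0.8489]
  [   0.9713     1.6061     0.5889]
  [   0.5660     0.3059     1.4455]
Δx = (I − A)⁻¹ Δd with Δd having +100 in the Sector 1 component and 0 elsewhere.
So Δx_1 = L_11 · (+100), where L_11 = adj(I−A)_11 / det(I−A) = 0.6275 / 0.326875.
Δx_1 = 0.6275 × (+100) / 0.326875 = 62.75 / 0.326875 ≈ 191.97.

Δx_1 = 191.97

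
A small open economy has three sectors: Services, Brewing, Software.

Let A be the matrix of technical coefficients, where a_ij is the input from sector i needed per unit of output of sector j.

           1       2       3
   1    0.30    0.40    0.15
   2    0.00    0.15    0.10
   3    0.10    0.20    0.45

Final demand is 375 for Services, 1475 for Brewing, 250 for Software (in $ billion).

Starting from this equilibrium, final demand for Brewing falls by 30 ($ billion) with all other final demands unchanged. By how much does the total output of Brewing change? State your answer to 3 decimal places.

I − A =
  [   0.70    -0.40    -0.15]
  [   0.00     0.85    -0.10]
  [  -0.10    -0.20     0.55]
Cofactors of I−A, C_ij = (−1)^(i+j)·(minor ij) (rows/columns in the sector order above):
  C_11 = (0.85)(0.55) − (-0.10)(-0.20) = 0.4475
  C_12 = −[(0.00)(0.55) − (-0.10)(-0.10)] = 0.0100
  C_13 = (0.00)(-0.20) − (0.85)(-0.10) = 0.0850
  C_21 = −[(-0.40)(0.55) − (-0.15)(-0.20)] = 0.2500
  C_22 = (0.70)(0.55) − (-0.15)(-0.10) = 0.3700
  C_23 = −[(0.70)(-0.20) − (-0.40)(-0.10)] = 0.1800
  C_31 = (-0.40)(-0.10) − (-0.15)(0.85) = 0.1675
  C_32 = −[(0.70)(-0.10) − (-0.15)(0.00)] = 0.0700
  C_33 = (0.70)(0.85) − (-0.40)(0.00) = 0.5950
det(I−A) = Σ_j (I−A)_1j·C_1j = (0.70)(0.4475) + (-0.40)(0.0100) + (-0.15)(0.0850) = 0.2965
adj(I−A) = Cᵀ =
  [ 0.4475   0.2500   0.1675]
  [ 0.0100   0.3700   0.0700]
  [ 0.0850   0.1800   0.5950]
(I − A)⁻¹ = adj(I−A) / det(I−A) ≈
  [   1.5093     0.8432     0.5649]
  [   0.0337     1.2479     0.2361]
  [   0.2867     0.6071     2.0067]
Δx = (I − A)⁻¹ Δd with Δd having -30 in the Brewing component and 0 elsewhere.
So Δx_2 = L_22 · (-30), where L_22 = adj(I−A)_22 / det(I−A) = 0.3700 / 0.2965.
Δx_2 = 0.3700 × (-30) / 0.2965 = -11.10 / 0.2965 ≈ -37.437.

Δx_2 = -37.437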